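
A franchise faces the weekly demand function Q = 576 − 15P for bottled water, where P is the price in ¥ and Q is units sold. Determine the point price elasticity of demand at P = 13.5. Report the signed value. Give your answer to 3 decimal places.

At P = 13.5, Q = 373.500.
dQ/dP = −15.
ε = (dQ/dP)(P/Q) = (-15)(13.5/373.500).
|ε| < 1, so demand is inelastic at this price.

-0.542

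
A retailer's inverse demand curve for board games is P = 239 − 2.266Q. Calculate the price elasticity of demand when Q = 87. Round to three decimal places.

At Q = 87, P = 239 − 2.266(87) = 41.86.
dP/dQ = −2.266, so dQ/dP = 1/(−2.266) = -0.441.
ε = (dQ/dP)(P/Q) = (-0.441)(41.86/87).

-0.212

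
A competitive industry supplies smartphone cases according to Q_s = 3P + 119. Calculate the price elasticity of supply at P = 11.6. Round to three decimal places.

At P = 11.6, Q_s = 153.80.
dQ_s/dP = 3.
ε_s = (dQ_s/dP)(P/Q_s) = (3)(11.6/153.80).

0.226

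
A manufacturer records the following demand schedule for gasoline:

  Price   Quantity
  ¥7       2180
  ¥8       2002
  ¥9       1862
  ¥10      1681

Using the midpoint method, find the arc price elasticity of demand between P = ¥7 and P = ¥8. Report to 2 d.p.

-0.64

At P = 7, Q = 2180; at P = 8, Q = 2002.
ΔQ = -178, ΔP = 1. Midpoints: P̄ = 7.50, Q̄ = 2091.0.
ε = (ΔQ/ΔP)(P̄/Q̄) = (-178/1)(7.50/2091.0).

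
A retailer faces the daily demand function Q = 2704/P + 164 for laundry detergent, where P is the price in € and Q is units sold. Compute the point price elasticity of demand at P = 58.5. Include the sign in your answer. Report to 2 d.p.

-0.22

At P = 58.5, Q = 210.222.
dQ/dP = −2704/P² = -0.790.
ε = (dQ/dP)(P/Q) = (-0.790)(58.5/210.222).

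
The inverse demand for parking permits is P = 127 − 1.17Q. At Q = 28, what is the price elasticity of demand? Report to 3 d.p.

At Q = 28, P = 127 − 1.17(28) = 94.24.
dP/dQ = −1.17, so dQ/dP = 1/(−1.17) = -0.855.
ε = (dQ/dP)(P/Q) = (-0.855)(94.24/28).

-2.877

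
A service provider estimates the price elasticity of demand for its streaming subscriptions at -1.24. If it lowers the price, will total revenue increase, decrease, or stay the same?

increase

|ε| = 1.24 > 1, so demand is elastic. A price cut therefore raises total revenue.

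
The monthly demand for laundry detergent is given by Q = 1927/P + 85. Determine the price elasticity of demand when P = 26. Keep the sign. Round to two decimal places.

-0.47

At P = 26, Q = 159.115.
dQ/dP = −1927/P² = -2.851.
ε = (dQ/dP)(P/Q) = (-2.851)(26/159.115).
|ε| < 1, so demand is inelastic at this price.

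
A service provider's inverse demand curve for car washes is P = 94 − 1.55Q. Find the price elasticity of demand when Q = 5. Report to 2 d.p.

At Q = 5, P = 94 − 1.55(5) = 86.25.
dP/dQ = −1.55, so dQ/dP = 1/(−1.55) = -0.645.
ε = (dQ/dP)(P/Q) = (-0.645)(86.25/5).

-11.13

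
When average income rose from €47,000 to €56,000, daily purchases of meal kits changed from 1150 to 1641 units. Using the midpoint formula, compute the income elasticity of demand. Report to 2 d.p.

2.01

ΔQ = 491, ΔI = 9000. Midpoints: Ī = 51,500, Q̄ = 1395.5.
ε_I = (ΔQ/ΔI)(Ī/Q̄) = (491/9000)(51500/1395.5).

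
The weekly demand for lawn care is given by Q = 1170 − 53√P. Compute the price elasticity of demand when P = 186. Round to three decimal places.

At P = 186, Q = 447.176.
dQ/dP = −53/(2√P) = -1.943.
ε = (dQ/dP)(P/Q) = (-1.943)(186/447.176).
|ε| < 1, so demand is inelastic at this price.

-0.808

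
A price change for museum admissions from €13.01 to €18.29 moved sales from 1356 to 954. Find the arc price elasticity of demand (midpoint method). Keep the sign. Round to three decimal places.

-1.032

ΔQ = 954 − 1356 = -402; ΔP = 18.29 − 13.01 = 5.28.
Midpoints: P̄ = 15.65, Q̄ = 1155.0.
ε = (ΔQ/ΔP)(P̄/Q̄) = (-402/5.28)(15.65/1155.0).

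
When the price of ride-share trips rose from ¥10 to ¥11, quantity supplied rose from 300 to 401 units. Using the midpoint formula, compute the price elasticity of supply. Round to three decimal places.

ΔQ = 401 − 300 = 101; ΔP = 11 − 10 = 1.
Midpoints: P̄ = 10.50, Q̄ = 350.5.
ε_s = (ΔQ/ΔP)(P̄/Q̄) = (101/1)(10.50/350.5).

3.026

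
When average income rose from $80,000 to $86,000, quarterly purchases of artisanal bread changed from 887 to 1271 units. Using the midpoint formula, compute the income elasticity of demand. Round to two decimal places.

4.92

ΔQ = 384, ΔI = 6000. Midpoints: Ī = 83,000, Q̄ = 1079.0.
ε_I = (ΔQ/ΔI)(Ī/Q̄) = (384/6000)(83000/1079.0).
ε_I > 0, so the good is normal.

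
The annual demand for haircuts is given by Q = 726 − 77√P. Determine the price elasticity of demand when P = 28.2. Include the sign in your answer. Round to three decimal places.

At P = 28.2, Q = 317.102.
dQ/dP = −77/(2√P) = -7.250.
ε = (dQ/dP)(P/Q) = (-7.250)(28.2/317.102).

-0.645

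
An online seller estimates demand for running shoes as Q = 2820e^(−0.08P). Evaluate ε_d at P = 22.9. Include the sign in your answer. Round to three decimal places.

At P = 22.9, Q = 451.462.
dQ/dP = −0.08·2820e^(−0.08P) = −0.08Q = -36.117.
ε = (dQ/dP)(P/Q) = (-36.117)(22.9/451.462).
|ε| > 1, so demand is elastic at this price.

-1.832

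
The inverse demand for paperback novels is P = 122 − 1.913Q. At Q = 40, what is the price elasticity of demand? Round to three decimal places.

-0.594

At Q = 40, P = 122 − 1.913(40) = 45.48.
dP/dQ = −1.913, so dQ/dP = 1/(−1.913) = -0.523.
ε = (dQ/dP)(P/Q) = (-0.523)(45.48/40).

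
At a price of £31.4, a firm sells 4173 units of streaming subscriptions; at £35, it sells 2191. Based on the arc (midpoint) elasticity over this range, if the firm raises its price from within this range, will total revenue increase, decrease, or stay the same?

Arc ε = (-1982/3.6)(33.20/3182.0) ≈ -5.744.
|ε| = 5.74 > 1, so demand is elastic. A price rise therefore reduces total revenue.

decrease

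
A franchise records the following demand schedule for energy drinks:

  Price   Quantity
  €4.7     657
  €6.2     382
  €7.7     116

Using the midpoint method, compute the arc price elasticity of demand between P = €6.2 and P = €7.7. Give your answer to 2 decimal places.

-4.95

At P = 6.2, Q = 382; at P = 7.7, Q = 116.
ΔQ = -266, ΔP = 1.5. Midpoints: P̄ = 6.95, Q̄ = 249.0.
ε = (ΔQ/ΔP)(P̄/Q̄) = (-266/1.5)(6.95/249.0).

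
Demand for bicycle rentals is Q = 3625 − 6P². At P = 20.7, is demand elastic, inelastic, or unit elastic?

elastic

Q = 1054.060, dQ/dP = -248.400.
ε = (dQ/dP)(P/Q) ≈ -4.878.
|ε| = 4.88 > 1.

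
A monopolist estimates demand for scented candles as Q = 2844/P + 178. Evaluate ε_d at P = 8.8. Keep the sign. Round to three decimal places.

-0.645

At P = 8.8, Q = 501.182.
dQ/dP = −2844/P² = -36.725.
ε = (dQ/dP)(P/Q) = (-36.725)(8.8/501.182).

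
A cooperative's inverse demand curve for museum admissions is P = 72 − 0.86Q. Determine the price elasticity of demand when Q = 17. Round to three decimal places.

-3.925

At Q = 17, P = 72 − 0.86(17) = 57.38.
dP/dQ = −0.86, so dQ/dP = 1/(−0.86) = -1.163.
ε = (dQ/dP)(P/Q) = (-1.163)(57.38/17).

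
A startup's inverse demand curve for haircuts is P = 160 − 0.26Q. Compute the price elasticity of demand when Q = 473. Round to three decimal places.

-0.301

At Q = 473, P = 160 − 0.26(473) = 37.02.
dP/dQ = −0.26, so dQ/dP = 1/(−0.26) = -3.846.
ε = (dQ/dP)(P/Q) = (-3.846)(37.02/473).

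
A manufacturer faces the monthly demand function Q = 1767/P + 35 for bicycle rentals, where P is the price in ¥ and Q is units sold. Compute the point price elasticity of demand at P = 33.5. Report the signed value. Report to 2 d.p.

At P = 33.5, Q = 87.746.
dQ/dP = −1767/P² = -1.575.
ε = (dQ/dP)(P/Q) = (-1.575)(33.5/87.746).

-0.60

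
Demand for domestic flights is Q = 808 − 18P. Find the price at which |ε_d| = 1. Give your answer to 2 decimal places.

For linear demand Q = a − bP, ε = −bP/(a − bP). |ε| = 1 when bP = a − bP, i.e. P = a/(2b).
P = 808/(2·18) = 808/36 = 22.4444.

22.44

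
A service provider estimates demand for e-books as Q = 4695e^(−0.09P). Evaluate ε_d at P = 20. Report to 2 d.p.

At P = 20, Q = 776.078.
dQ/dP = −0.09·4695e^(−0.09P) = −0.09Q = -69.847.
ε = (dQ/dP)(P/Q) = (-69.847)(20/776.078).

-1.80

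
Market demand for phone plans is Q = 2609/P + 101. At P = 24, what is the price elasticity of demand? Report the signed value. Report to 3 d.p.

-0.518

At P = 24, Q = 209.708.
dQ/dP = −2609/P² = -4.530.
ε = (dQ/dP)(P/Q) = (-4.530)(24/209.708).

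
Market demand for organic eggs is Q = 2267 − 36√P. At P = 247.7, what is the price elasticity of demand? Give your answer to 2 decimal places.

At P = 247.7, Q = 1700.414.
dQ/dP = −36/(2√P) = -1.144.
ε = (dQ/dP)(P/Q) = (-1.144)(247.7/1700.414).

-0.17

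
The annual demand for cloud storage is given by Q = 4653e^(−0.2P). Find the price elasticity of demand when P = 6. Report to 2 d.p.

At P = 6, Q = 1401.457.
dQ/dP = −0.2·4653e^(−0.2P) = −0.2Q = -280.291.
ε = (dQ/dP)(P/Q) = (-280.291)(6/1401.457).
|ε| > 1, so demand is elastic at this price.

-1.20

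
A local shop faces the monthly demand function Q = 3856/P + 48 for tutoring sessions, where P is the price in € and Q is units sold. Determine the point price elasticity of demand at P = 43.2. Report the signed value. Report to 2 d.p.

At P = 43.2, Q = 137.259.
dQ/dP = −3856/P² = -2.066.
ε = (dQ/dP)(P/Q) = (-2.066)(43.2/137.259).

-0.65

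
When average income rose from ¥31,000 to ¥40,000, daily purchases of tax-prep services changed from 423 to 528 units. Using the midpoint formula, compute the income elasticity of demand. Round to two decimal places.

0.87

ΔQ = 105, ΔI = 9000. Midpoints: Ī = 35,500, Q̄ = 475.5.
ε_I = (ΔQ/ΔI)(Ī/Q̄) = (105/9000)(35500/475.5).
ε_I > 0, so the good is normal.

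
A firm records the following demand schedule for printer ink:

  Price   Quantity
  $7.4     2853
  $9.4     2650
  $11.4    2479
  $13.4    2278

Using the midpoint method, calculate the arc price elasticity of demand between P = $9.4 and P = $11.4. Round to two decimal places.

At P = 9.4, Q = 2650; at P = 11.4, Q = 2479.
ΔQ = -171, ΔP = 2.0. Midpoints: P̄ = 10.40, Q̄ = 2564.5.
ε = (ΔQ/ΔP)(P̄/Q̄) = (-171/2.0)(10.40/2564.5).

-0.35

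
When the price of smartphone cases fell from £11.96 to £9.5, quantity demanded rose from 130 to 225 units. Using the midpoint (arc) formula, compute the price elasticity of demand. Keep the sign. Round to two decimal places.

ΔQ = 225 − 130 = 95; ΔP = 9.5 − 11.96 = -2.46.
Midpoints: P̄ = 10.73, Q̄ = 177.5.
ε = (ΔQ/ΔP)(P̄/Q̄) = (95/-2.46)(10.73/177.5).

-2.33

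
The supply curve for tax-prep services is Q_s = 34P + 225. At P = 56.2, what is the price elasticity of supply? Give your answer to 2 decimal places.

At P = 56.2, Q_s = 2135.80.
dQ_s/dP = 34.
ε_s = (dQ_s/dP)(P/Q_s) = (34)(56.2/2135.80).

0.89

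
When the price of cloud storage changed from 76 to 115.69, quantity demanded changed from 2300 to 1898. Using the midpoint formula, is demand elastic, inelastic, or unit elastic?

inelastic

Arc ε ≈ -0.462.
|ε| = 0.46 < 1.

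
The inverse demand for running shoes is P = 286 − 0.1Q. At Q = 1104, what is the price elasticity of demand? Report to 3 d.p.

-1.591

At Q = 1104, P = 286 − 0.1(1104) = 175.60.
dP/dQ = −0.1, so dQ/dP = 1/(−0.1) = -10.000.
ε = (dQ/dP)(P/Q) = (-10.000)(175.60/1104).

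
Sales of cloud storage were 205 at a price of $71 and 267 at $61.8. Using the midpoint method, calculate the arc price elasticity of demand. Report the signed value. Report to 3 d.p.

ΔQ = 267 − 205 = 62; ΔP = 61.8 − 71 = -9.2.
Midpoints: P̄ = 66.40, Q̄ = 236.0.
ε = (ΔQ/ΔP)(P̄/Q̄) = (62/-9.2)(66.40/236.0).

-1.896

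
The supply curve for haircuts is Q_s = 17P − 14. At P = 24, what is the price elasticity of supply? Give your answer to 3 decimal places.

1.036

At P = 24, Q_s = 394.
dQ_s/dP = 17.
ε_s = (dQ_s/dP)(P/Q_s) = (17)(24/394).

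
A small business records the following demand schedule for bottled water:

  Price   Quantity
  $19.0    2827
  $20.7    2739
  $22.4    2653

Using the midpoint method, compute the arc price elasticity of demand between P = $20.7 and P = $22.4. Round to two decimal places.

At P = 20.7, Q = 2739; at P = 22.4, Q = 2653.
ΔQ = -86, ΔP = 1.7. Midpoints: P̄ = 21.55, Q̄ = 2696.0.
ε = (ΔQ/ΔP)(P̄/Q̄) = (-86/1.7)(21.55/2696.0).

-0.40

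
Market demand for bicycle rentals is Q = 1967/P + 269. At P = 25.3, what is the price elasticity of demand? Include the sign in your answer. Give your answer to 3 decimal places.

At P = 25.3, Q = 346.747.
dQ/dP = −1967/P² = -3.073.
ε = (dQ/dP)(P/Q) = (-3.073)(25.3/346.747).
|ε| < 1, so demand is inelastic at this price.

-0.224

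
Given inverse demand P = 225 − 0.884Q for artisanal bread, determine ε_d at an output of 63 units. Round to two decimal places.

-3.04

At Q = 63, P = 225 − 0.884(63) = 169.31.
dP/dQ = −0.884, so dQ/dP = 1/(−0.884) = -1.131.
ε = (dQ/dP)(P/Q) = (-1.131)(169.31/63).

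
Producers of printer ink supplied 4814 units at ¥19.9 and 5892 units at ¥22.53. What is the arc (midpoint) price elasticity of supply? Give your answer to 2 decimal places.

1.62

ΔQ = 5892 − 4814 = 1078; ΔP = 22.53 − 19.9 = 2.63.
Midpoints: P̄ = 21.21, Q̄ = 5353.0.
ε_s = (ΔQ/ΔP)(P̄/Q̄) = (1078/2.63)(21.21/5353.0).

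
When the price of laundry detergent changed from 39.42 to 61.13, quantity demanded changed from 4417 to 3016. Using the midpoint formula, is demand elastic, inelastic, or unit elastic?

Arc ε ≈ -0.873.
|ε| = 0.87 < 1.

inelastic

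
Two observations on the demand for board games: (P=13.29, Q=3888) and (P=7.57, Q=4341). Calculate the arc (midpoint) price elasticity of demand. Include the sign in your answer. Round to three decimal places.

-0.201

ΔQ = 4341 − 3888 = 453; ΔP = 7.57 − 13.29 = -5.72.
Midpoints: P̄ = 10.43, Q̄ = 4114.5.
ε = (ΔQ/ΔP)(P̄/Q̄) = (453/-5.72)(10.43/4114.5).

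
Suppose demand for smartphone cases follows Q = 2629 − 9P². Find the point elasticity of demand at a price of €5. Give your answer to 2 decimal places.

At P = 5, Q = 2404.
dQ/dP = −18P = -90.
ε = (dQ/dP)(P/Q) = (-90)(5/2404).
|ε| < 1, so demand is inelastic at this price.

-0.19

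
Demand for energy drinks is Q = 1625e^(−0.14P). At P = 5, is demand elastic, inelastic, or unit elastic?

inelastic

Q = 806.951, dQ/dP = -112.973.
ε = (dQ/dP)(P/Q) ≈ -0.700.
|ε| = 0.70 < 1.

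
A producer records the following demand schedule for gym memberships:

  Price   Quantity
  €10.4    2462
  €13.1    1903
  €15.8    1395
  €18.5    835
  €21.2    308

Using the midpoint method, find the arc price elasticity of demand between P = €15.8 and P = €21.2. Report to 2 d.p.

-4.37

At P = 15.8, Q = 1395; at P = 21.2, Q = 308.
ΔQ = -1087, ΔP = 5.4. Midpoints: P̄ = 18.50, Q̄ = 851.5.
ε = (ΔQ/ΔP)(P̄/Q̄) = (-1087/5.4)(18.50/851.5).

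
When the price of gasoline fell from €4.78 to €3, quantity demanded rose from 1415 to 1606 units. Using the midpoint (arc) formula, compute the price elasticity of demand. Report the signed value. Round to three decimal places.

-0.276

ΔQ = 1606 − 1415 = 191; ΔP = 3 − 4.78 = -1.78.
Midpoints: P̄ = 3.89, Q̄ = 1510.5.
ε = (ΔQ/ΔP)(P̄/Q̄) = (191/-1.78)(3.89/1510.5).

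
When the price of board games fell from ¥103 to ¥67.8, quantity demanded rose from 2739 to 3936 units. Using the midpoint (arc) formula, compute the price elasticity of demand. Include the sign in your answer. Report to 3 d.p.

ΔQ = 3936 − 2739 = 1197; ΔP = 67.8 − 103 = -35.2.
Midpoints: P̄ = 85.40, Q̄ = 3337.5.
ε = (ΔQ/ΔP)(P̄/Q̄) = (1197/-35.2)(85.40/3337.5).

-0.870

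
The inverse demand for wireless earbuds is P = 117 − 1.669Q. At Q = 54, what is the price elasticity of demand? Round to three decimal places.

At Q = 54, P = 117 − 1.669(54) = 26.87.
dP/dQ = −1.669, so dQ/dP = 1/(−1.669) = -0.599.
ε = (dQ/dP)(P/Q) = (-0.599)(26.87/54).

-0.298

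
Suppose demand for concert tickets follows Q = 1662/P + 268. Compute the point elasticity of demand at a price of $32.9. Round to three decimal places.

-0.159

At P = 32.9, Q = 318.517.
dQ/dP = −1662/P² = -1.535.
ε = (dQ/dP)(P/Q) = (-1.535)(32.9/318.517).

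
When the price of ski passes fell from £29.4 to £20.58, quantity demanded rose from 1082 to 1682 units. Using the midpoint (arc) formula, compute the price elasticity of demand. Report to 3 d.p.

-1.230

ΔQ = 1682 − 1082 = 600; ΔP = 20.58 − 29.4 = -8.82.
Midpoints: P̄ = 24.99, Q̄ = 1382.0.
ε = (ΔQ/ΔP)(P̄/Q̄) = (600/-8.82)(24.99/1382.0).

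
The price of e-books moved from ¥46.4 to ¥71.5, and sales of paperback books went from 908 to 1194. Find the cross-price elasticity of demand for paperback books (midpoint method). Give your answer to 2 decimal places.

ΔQ_x = 1194 − 908 = 286; ΔP_y = 71.5 − 46.4 = 25.1.
Midpoints: P̄_y = 58.95, Q̄_x = 1051.0.
ε_xy = (ΔQ_x/ΔP_y)(P̄_y/Q̄_x) = (286/25.1)(58.95/1051.0).
ε_xy > 0, so the goods are substitutes.

0.64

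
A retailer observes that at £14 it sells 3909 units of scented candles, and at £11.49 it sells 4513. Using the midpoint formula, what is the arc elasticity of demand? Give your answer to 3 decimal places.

-0.728

ΔQ = 4513 − 3909 = 604; ΔP = 11.49 − 14 = -2.51.
Midpoints: P̄ = 12.75, Q̄ = 4211.0.
ε = (ΔQ/ΔP)(P̄/Q̄) = (604/-2.51)(12.75/4211.0).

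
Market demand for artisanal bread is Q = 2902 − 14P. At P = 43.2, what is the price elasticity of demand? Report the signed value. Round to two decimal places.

At P = 43.2, Q = 2297.200.
dQ/dP = −14.
ε = (dQ/dP)(P/Q) = (-14)(43.2/2297.200).

-0.26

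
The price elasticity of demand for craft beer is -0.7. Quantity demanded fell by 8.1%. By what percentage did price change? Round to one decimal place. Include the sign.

%ΔP ≈ %ΔQ / ε = (-8.1%)/(-0.7) = 11.57%.

11.6%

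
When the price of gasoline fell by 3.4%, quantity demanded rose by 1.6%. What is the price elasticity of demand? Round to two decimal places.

ε = %ΔQ / %ΔP = (1.6)/(-3.4) = -0.471.

-0.47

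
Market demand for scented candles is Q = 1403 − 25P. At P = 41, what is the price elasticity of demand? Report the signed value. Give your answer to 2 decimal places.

At P = 41, Q = 378.
dQ/dP = −25.
ε = (dQ/dP)(P/Q) = (-25)(41/378).

-2.71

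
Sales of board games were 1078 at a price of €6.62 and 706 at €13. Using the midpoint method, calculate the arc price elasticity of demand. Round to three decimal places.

ΔQ = 706 − 1078 = -372; ΔP = 13 − 6.62 = 6.38.
Midpoints: P̄ = 9.81, Q̄ = 892.0.
ε = (ΔQ/ΔP)(P̄/Q̄) = (-372/6.38)(9.81/892.0).

-0.641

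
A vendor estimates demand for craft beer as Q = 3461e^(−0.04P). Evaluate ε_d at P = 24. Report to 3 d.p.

At P = 24, Q = 1325.192.
dQ/dP = −0.04·3461e^(−0.04P) = −0.04Q = -53.008.
ε = (dQ/dP)(P/Q) = (-53.008)(24/1325.192).
|ε| < 1, so demand is inelastic at this price.

-0.960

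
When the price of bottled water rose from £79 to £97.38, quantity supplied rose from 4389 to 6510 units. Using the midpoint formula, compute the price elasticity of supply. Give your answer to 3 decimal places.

ΔQ = 6510 − 4389 = 2121; ΔP = 97.38 − 79 = 18.38.
Midpoints: P̄ = 88.19, Q̄ = 5449.5.
ε_s = (ΔQ/ΔP)(P̄/Q̄) = (2121/18.38)(88.19/5449.5).

1.867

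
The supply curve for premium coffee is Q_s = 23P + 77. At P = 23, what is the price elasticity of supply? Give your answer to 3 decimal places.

0.873

At P = 23, Q_s = 606.
dQ_s/dP = 23.
ε_s = (dQ_s/dP)(P/Q_s) = (23)(23/606).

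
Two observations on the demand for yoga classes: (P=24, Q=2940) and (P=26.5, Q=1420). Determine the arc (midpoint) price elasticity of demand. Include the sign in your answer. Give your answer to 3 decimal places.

ΔQ = 1420 − 2940 = -1520; ΔP = 26.5 − 24 = 2.5.
Midpoints: P̄ = 25.25, Q̄ = 2180.0.
ε = (ΔQ/ΔP)(P̄/Q̄) = (-1520/2.5)(25.25/2180.0).

-7.042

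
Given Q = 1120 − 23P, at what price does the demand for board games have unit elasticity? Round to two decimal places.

24.35

For linear demand Q = a − bP, ε = −bP/(a − bP). |ε| = 1 when bP = a − bP, i.e. P = a/(2b).
P = 1120/(2·23) = 1120/46 = 24.3478.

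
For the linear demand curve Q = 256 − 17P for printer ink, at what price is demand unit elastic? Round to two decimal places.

7.53

For linear demand Q = a − bP, ε = −bP/(a − bP). |ε| = 1 when bP = a − bP, i.e. P = a/(2b).
P = 256/(2·17) = 256/34 = 7.5294.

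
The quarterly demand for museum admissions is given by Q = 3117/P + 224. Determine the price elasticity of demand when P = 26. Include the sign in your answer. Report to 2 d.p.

At P = 26, Q = 343.885.
dQ/dP = −3117/P² = -4.611.
ε = (dQ/dP)(P/Q) = (-4.611)(26/343.885).

-0.35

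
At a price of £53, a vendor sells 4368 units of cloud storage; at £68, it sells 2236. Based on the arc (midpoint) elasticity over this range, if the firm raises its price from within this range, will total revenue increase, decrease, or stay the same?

Arc ε = (-2132/15)(60.50/3302.0) ≈ -2.604.
|ε| = 2.60 > 1, so demand is elastic. A price rise therefore reduces total revenue.

decrease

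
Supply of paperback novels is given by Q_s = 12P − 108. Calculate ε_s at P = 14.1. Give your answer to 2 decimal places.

At P = 14.1, Q_s = 61.20.
dQ_s/dP = 12.
ε_s = (dQ_s/dP)(P/Q_s) = (12)(14.1/61.20).

2.76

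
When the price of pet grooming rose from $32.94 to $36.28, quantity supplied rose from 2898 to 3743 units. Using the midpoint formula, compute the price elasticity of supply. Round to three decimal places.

2.637

ΔQ = 3743 − 2898 = 845; ΔP = 36.28 − 32.94 = 3.34.
Midpoints: P̄ = 34.61, Q̄ = 3320.5.
ε_s = (ΔQ/ΔP)(P̄/Q̄) = (845/3.34)(34.61/3320.5).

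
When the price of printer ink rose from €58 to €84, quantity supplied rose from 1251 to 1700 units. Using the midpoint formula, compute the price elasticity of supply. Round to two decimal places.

ΔQ = 1700 − 1251 = 449; ΔP = 84 − 58 = 26.
Midpoints: P̄ = 71.00, Q̄ = 1475.5.
ε_s = (ΔQ/ΔP)(P̄/Q̄) = (449/26)(71.00/1475.5).

0.83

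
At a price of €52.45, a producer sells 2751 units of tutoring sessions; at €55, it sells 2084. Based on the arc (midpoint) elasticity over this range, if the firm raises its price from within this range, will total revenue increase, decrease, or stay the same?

decrease

Arc ε = (-667/2.55)(53.73/2417.5) ≈ -5.813.
|ε| = 5.81 > 1, so demand is elastic. A price rise therefore reduces total revenue.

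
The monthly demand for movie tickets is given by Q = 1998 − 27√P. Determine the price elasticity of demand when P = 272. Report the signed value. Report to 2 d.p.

-0.14

At P = 272, Q = 1552.705.
dQ/dP = −27/(2√P) = -0.819.
ε = (dQ/dP)(P/Q) = (-0.819)(272/1552.705).
|ε| < 1, so demand is inelastic at this price.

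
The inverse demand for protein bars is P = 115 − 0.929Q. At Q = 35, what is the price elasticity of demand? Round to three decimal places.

At Q = 35, P = 115 − 0.929(35) = 82.48.
dP/dQ = −0.929, so dQ/dP = 1/(−0.929) = -1.076.
ε = (dQ/dP)(P/Q) = (-1.076)(82.48/35).

-2.537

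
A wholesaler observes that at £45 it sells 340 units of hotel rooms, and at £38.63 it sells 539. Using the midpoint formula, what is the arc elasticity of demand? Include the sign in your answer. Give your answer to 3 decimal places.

-2.972

ΔQ = 539 − 340 = 199; ΔP = 38.63 − 45 = -6.37.
Midpoints: P̄ = 41.81, Q̄ = 439.5.
ε = (ΔQ/ΔP)(P̄/Q̄) = (199/-6.37)(41.81/439.5).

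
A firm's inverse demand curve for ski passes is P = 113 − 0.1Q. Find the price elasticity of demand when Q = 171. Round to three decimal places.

-5.608

At Q = 171, P = 113 − 0.1(171) = 95.90.
dP/dQ = −0.1, so dQ/dP = 1/(−0.1) = -10.000.
ε = (dQ/dP)(P/Q) = (-10.000)(95.90/171).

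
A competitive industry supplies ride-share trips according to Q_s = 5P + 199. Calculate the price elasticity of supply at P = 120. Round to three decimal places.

At P = 120, Q_s = 799.
dQ_s/dP = 5.
ε_s = (dQ_s/dP)(P/Q_s) = (5)(120/799).

0.751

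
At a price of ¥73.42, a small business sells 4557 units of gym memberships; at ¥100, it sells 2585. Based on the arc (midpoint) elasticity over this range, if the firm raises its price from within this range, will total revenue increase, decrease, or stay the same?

decrease

Arc ε = (-1972/26.58)(86.71/3571.0) ≈ -1.801.
|ε| = 1.80 > 1, so demand is elastic. A price rise therefore reduces total revenue.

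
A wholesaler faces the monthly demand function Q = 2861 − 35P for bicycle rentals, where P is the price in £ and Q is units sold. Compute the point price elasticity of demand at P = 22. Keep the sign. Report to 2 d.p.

At P = 22, Q = 2091.
dQ/dP = −35.
ε = (dQ/dP)(P/Q) = (-35)(22/2091).

-0.37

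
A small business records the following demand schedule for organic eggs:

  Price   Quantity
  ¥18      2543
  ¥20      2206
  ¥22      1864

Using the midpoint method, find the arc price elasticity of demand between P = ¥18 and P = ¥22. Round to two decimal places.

At P = 18, Q = 2543; at P = 22, Q = 1864.
ΔQ = -679, ΔP = 4. Midpoints: P̄ = 20.00, Q̄ = 2203.5.
ε = (ΔQ/ΔP)(P̄/Q̄) = (-679/4)(20.00/2203.5).

-1.54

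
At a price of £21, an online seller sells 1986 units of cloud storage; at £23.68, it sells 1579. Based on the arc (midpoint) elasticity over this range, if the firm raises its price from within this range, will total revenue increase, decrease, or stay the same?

Arc ε = (-407/2.68)(22.34/1782.5) ≈ -1.903.
|ε| = 1.90 > 1, so demand is elastic. A price rise therefore reduces total revenue.

decrease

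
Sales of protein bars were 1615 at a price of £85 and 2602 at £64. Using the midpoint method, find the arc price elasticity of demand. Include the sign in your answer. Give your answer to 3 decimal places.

ΔQ = 2602 − 1615 = 987; ΔP = 64 − 85 = -21.
Midpoints: P̄ = 74.50, Q̄ = 2108.5.
ε = (ΔQ/ΔP)(P̄/Q̄) = (987/-21)(74.50/2108.5).

-1.661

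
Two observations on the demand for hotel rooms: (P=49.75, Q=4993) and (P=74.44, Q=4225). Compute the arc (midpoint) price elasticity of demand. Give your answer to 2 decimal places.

ΔQ = 4225 − 4993 = -768; ΔP = 74.44 − 49.75 = 24.69.
Midpoints: P̄ = 62.09, Q̄ = 4609.0.
ε = (ΔQ/ΔP)(P̄/Q̄) = (-768/24.69)(62.09/4609.0).

-0.42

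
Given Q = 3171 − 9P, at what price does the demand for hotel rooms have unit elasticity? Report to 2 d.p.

For linear demand Q = a − bP, ε = −bP/(a − bP). |ε| = 1 when bP = a − bP, i.e. P = a/(2b).
P = 3171/(2·9) = 3171/18 = 176.1667.

176.17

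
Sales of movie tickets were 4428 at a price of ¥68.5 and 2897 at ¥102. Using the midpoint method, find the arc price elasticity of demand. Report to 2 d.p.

ΔQ = 2897 − 4428 = -1531; ΔP = 102 − 68.5 = 33.5.
Midpoints: P̄ = 85.25, Q̄ = 3662.5.
ε = (ΔQ/ΔP)(P̄/Q̄) = (-1531/33.5)(85.25/3662.5).

-1.06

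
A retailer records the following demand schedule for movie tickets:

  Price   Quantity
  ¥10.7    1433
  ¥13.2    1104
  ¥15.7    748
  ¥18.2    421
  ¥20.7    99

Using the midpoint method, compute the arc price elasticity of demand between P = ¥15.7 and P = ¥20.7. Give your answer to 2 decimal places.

At P = 15.7, Q = 748; at P = 20.7, Q = 99.
ΔQ = -649, ΔP = 5.0. Midpoints: P̄ = 18.20, Q̄ = 423.5.
ε = (ΔQ/ΔP)(P̄/Q̄) = (-649/5.0)(18.20/423.5).

-5.58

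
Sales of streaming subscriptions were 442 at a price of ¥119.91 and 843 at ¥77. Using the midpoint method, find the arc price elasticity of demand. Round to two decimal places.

-1.43

ΔQ = 843 − 442 = 401; ΔP = 77 − 119.91 = -42.91.
Midpoints: P̄ = 98.45, Q̄ = 642.5.
ε = (ΔQ/ΔP)(P̄/Q̄) = (401/-42.91)(98.45/642.5).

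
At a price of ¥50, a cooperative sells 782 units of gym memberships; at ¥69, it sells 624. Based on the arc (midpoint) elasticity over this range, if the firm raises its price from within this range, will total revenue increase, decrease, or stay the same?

increase

Arc ε = (-158/19)(59.50/703.0) ≈ -0.704.
|ε| = 0.70 < 1, so demand is inelastic. A price rise therefore raises total revenue.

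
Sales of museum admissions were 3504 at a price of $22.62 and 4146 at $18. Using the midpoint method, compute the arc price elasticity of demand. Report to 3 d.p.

ΔQ = 4146 − 3504 = 642; ΔP = 18 − 22.62 = -4.62.
Midpoints: P̄ = 20.31, Q̄ = 3825.0.
ε = (ΔQ/ΔP)(P̄/Q̄) = (642/-4.62)(20.31/3825.0).

-0.738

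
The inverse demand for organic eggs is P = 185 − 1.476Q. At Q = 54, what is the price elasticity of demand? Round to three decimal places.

-1.321

At Q = 54, P = 185 − 1.476(54) = 105.30.
dP/dQ = −1.476, so dQ/dP = 1/(−1.476) = -0.678.
ε = (dQ/dP)(P/Q) = (-0.678)(105.30/54).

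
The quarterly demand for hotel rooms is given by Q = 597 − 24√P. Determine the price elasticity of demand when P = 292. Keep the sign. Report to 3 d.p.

-1.097

At P = 292, Q = 186.888.
dQ/dP = −24/(2√P) = -0.702.
ε = (dQ/dP)(P/Q) = (-0.702)(292/186.888).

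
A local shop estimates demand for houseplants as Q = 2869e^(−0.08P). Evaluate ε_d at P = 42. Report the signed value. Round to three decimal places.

At P = 42, Q = 99.655.
dQ/dP = −0.08·2869e^(−0.08P) = −0.08Q = -7.972.
ε = (dQ/dP)(P/Q) = (-7.972)(42/99.655).

-3.360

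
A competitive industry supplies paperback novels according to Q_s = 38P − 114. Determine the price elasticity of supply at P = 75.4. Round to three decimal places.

At P = 75.4, Q_s = 2751.20.
dQ_s/dP = 38.
ε_s = (dQ_s/dP)(P/Q_s) = (38)(75.4/2751.20).

1.041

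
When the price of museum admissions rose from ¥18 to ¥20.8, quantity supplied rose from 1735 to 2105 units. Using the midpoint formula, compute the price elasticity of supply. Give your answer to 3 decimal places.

ΔQ = 2105 − 1735 = 370; ΔP = 20.8 − 18 = 2.8.
Midpoints: P̄ = 19.40, Q̄ = 1920.0.
ε_s = (ΔQ/ΔP)(P̄/Q̄) = (370/2.8)(19.40/1920.0).

1.335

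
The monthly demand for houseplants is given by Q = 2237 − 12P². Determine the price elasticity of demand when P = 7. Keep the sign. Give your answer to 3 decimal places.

At P = 7, Q = 1649.
dQ/dP = −24P = -168.
ε = (dQ/dP)(P/Q) = (-168)(7/1649).

-0.713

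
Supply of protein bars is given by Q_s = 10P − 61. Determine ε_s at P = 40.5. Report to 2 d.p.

At P = 40.5, Q_s = 344.
dQ_s/dP = 10.
ε_s = (dQ_s/dP)(P/Q_s) = (10)(40.5/344).

1.18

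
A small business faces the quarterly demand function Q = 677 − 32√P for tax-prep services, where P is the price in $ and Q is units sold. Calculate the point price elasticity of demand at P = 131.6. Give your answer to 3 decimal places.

At P = 131.6, Q = 309.905.
dQ/dP = −32/(2√P) = -1.395.
ε = (dQ/dP)(P/Q) = (-1.395)(131.6/309.905).
|ε| < 1, so demand is inelastic at this price.

-0.592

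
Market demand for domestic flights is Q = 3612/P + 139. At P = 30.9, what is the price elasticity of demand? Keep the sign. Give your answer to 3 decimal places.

-0.457

At P = 30.9, Q = 255.893.
dQ/dP = −3612/P² = -3.783.
ε = (dQ/dP)(P/Q) = (-3.783)(30.9/255.893).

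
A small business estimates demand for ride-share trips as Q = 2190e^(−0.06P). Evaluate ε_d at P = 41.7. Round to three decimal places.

At P = 41.7, Q = 179.407.
dQ/dP = −0.06·2190e^(−0.06P) = −0.06Q = -10.764.
ε = (dQ/dP)(P/Q) = (-10.764)(41.7/179.407).

-2.502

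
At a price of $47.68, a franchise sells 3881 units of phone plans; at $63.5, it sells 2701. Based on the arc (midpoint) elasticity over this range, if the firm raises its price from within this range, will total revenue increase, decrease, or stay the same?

decrease

Arc ε = (-1180/15.82)(55.59/3291.0) ≈ -1.260.
|ε| = 1.26 > 1, so demand is elastic. A price rise therefore reduces total revenue.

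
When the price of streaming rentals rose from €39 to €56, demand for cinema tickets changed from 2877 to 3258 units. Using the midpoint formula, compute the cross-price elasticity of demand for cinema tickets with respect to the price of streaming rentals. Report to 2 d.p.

ΔQ_x = 3258 − 2877 = 381; ΔP_y = 56 − 39 = 17.
Midpoints: P̄_y = 47.50, Q̄_x = 3067.5.
ε_xy = (ΔQ_x/ΔP_y)(P̄_y/Q̄_x) = (381/17)(47.50/3067.5).

0.35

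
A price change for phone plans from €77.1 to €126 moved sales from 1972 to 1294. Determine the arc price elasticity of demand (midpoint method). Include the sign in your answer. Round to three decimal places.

ΔQ = 1294 − 1972 = -678; ΔP = 126 − 77.1 = 48.9.
Midpoints: P̄ = 101.55, Q̄ = 1633.0.
ε = (ΔQ/ΔP)(P̄/Q̄) = (-678/48.9)(101.55/1633.0).

-0.862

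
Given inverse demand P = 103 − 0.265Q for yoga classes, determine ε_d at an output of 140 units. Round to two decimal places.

At Q = 140, P = 103 − 0.265(140) = 65.90.
dP/dQ = −0.265, so dQ/dP = 1/(−0.265) = -3.774.
ε = (dQ/dP)(P/Q) = (-3.774)(65.90/140).

-1.78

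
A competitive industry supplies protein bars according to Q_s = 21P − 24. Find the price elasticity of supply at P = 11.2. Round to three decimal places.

1.114

At P = 11.2, Q_s = 211.20.
dQ_s/dP = 21.
ε_s = (dQ_s/dP)(P/Q_s) = (21)(11.2/211.20).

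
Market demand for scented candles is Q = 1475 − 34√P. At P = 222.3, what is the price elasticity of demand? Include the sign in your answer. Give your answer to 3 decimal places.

At P = 222.3, Q = 968.069.
dQ/dP = −34/(2√P) = -1.140.
ε = (dQ/dP)(P/Q) = (-1.140)(222.3/968.069).

-0.262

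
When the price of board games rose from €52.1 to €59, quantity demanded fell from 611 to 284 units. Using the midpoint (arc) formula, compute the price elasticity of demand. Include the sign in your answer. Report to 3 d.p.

-5.883

ΔQ = 284 − 611 = -327; ΔP = 59 − 52.1 = 6.9.
Midpoints: P̄ = 55.55, Q̄ = 447.5.
ε = (ΔQ/ΔP)(P̄/Q̄) = (-327/6.9)(55.55/447.5).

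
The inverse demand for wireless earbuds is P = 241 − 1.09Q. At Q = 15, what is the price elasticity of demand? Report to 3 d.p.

At Q = 15, P = 241 − 1.09(15) = 224.65.
dP/dQ = −1.09, so dQ/dP = 1/(−1.09) = -0.917.
ε = (dQ/dP)(P/Q) = (-0.917)(224.65/15).

-13.740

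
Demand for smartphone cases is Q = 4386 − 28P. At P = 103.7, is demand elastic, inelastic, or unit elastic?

elastic

Q = 1482.400, dQ/dP = -28.
ε = (dQ/dP)(P/Q) ≈ -1.959.
|ε| = 1.96 > 1.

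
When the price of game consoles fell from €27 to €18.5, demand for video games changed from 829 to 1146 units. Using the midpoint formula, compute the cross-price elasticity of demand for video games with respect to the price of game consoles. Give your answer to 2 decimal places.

-0.86

ΔQ_x = 1146 − 829 = 317; ΔP_y = 18.5 − 27 = -8.5.
Midpoints: P̄_y = 22.75, Q̄_x = 987.5.
ε_xy = (ΔQ_x/ΔP_y)(P̄_y/Q̄_x) = (317/-8.5)(22.75/987.5).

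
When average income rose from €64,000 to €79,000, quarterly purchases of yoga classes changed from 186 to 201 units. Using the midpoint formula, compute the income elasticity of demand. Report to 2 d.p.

0.37

ΔQ = 15, ΔI = 15000. Midpoints: Ī = 71,500, Q̄ = 193.5.
ε_I = (ΔQ/ΔI)(Ī/Q̄) = (15/15000)(71500/193.5).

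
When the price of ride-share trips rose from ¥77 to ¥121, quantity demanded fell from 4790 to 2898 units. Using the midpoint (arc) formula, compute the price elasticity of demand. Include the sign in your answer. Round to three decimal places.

ΔQ = 2898 − 4790 = -1892; ΔP = 121 − 77 = 44.
Midpoints: P̄ = 99.00, Q̄ = 3844.0.
ε = (ΔQ/ΔP)(P̄/Q̄) = (-1892/44)(99.00/3844.0).

-1.107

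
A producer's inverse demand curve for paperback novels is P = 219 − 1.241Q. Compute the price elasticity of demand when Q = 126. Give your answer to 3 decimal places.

At Q = 126, P = 219 − 1.241(126) = 62.63.
dP/dQ = −1.241, so dQ/dP = 1/(−1.241) = -0.806.
ε = (dQ/dP)(P/Q) = (-0.806)(62.63/126).

-0.401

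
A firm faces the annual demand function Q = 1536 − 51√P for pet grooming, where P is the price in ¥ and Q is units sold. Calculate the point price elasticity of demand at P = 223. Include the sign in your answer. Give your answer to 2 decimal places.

At P = 223, Q = 774.408.
dQ/dP = −51/(2√P) = -1.708.
ε = (dQ/dP)(P/Q) = (-1.708)(223/774.408).

-0.49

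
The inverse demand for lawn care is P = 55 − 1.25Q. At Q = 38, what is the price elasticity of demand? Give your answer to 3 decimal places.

-0.158

At Q = 38, P = 55 − 1.25(38) = 7.50.
dP/dQ = −1.25, so dQ/dP = 1/(−1.25) = -0.800.
ε = (dQ/dP)(P/Q) = (-0.800)(7.50/38).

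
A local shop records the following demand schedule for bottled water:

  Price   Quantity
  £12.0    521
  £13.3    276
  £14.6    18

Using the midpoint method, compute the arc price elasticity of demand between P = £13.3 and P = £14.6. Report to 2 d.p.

-18.83

At P = 13.3, Q = 276; at P = 14.6, Q = 18.
ΔQ = -258, ΔP = 1.3. Midpoints: P̄ = 13.95, Q̄ = 147.0.
ε = (ΔQ/ΔP)(P̄/Q̄) = (-258/1.3)(13.95/147.0).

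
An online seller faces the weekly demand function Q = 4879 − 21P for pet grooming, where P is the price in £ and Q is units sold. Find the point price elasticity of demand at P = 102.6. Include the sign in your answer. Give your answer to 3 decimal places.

-0.791

At P = 102.6, Q = 2724.400.
dQ/dP = −21.
ε = (dQ/dP)(P/Q) = (-21)(102.6/2724.400).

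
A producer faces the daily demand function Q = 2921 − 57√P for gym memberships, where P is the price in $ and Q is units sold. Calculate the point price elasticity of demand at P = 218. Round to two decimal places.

At P = 218, Q = 2079.405.
dQ/dP = −57/(2√P) = -1.930.
ε = (dQ/dP)(P/Q) = (-1.930)(218/2079.405).
|ε| < 1, so demand is inelastic at this price.

-0.20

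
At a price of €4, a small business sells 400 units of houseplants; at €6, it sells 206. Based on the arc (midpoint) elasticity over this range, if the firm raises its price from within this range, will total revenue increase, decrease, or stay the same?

Arc ε = (-194/2)(5.00/303.0) ≈ -1.601.
|ε| = 1.60 > 1, so demand is elastic. A price rise therefore reduces total revenue.

decrease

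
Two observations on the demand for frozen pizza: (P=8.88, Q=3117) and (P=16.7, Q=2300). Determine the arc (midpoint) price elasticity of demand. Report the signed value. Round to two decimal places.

-0.49

ΔQ = 2300 − 3117 = -817; ΔP = 16.7 − 8.88 = 7.82.
Midpoints: P̄ = 12.79, Q̄ = 2708.5.
ε = (ΔQ/ΔP)(P̄/Q̄) = (-817/7.82)(12.79/2708.5).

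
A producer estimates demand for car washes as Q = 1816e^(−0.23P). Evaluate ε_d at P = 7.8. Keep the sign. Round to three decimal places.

At P = 7.8, Q = 301.989.
dQ/dP = −0.23·1816e^(−0.23P) = −0.23Q = -69.458.
ε = (dQ/dP)(P/Q) = (-69.458)(7.8/301.989).

-1.794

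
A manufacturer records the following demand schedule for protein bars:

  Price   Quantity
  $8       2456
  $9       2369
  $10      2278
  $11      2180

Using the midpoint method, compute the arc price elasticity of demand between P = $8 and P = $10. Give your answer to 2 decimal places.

-0.34

At P = 8, Q = 2456; at P = 10, Q = 2278.
ΔQ = -178, ΔP = 2. Midpoints: P̄ = 9.00, Q̄ = 2367.0.
ε = (ΔQ/ΔP)(P̄/Q̄) = (-178/2)(9.00/2367.0).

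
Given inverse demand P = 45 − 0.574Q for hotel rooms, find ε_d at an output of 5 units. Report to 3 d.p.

At Q = 5, P = 45 − 0.574(5) = 42.13.
dP/dQ = −0.574, so dQ/dP = 1/(−0.574) = -1.742.
ε = (dQ/dP)(P/Q) = (-1.742)(42.13/5).

-14.679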